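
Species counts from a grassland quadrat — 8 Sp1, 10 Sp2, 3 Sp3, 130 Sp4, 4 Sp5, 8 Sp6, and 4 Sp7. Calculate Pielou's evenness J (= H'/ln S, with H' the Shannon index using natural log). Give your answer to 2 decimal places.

0.47

Total N = 8+10+3+130+4+8+4 = 167, so the proportions are 0.0479, 0.0599, 0.018, 0.7784, 0.024, 0.0479, 0.024 (working shown to 4 dp, full precision carried).
H' = −Σ pᵢ ln pᵢ = −((-0.1456) + (-0.1686) + (-0.0722) + (-0.1950) + (-0.0894) + (-0.1456) + (-0.0894)) = 0.9056.
With S = 7 species, ln S = 1.9459, so J = 0.9056/1.9459 = 0.4654, i.e. 0.47 to 2 decimal places.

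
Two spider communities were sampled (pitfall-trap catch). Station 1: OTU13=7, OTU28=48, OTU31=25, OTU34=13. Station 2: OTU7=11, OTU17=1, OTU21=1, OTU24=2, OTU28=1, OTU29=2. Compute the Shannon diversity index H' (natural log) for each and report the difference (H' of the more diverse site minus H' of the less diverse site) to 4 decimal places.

0.1067

Station 1: N=93, proportions 0.0752688, 0.516129, 0.2688172, 0.1397849, giving H' = 1.1642634 (working shown to 7 dp, full precision carried).
Station 2: N=18, proportions 0.6111111, 0.0555556, 0.0555556, 0.1111111, 0.0555556, 0.1111111, giving H' = 1.2709586.
Difference = |1.1642634 − 1.2709586| = 0.1066952, i.e. 0.1067 to 4 decimal places.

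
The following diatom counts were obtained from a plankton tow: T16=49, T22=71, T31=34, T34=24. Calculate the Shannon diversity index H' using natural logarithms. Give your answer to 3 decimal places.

1.308

Total N = 49+71+34+24 = 178, so the proportions are 0.27528, 0.39888, 0.19101, 0.13483 (working shown to 5 dp, full precision carried).
Each pᵢ ln pᵢ term: 0.27528×(-1.28996)=-0.35510, 0.39888×(-0.91910)=-0.36661, 0.19101×(-1.65542)=-0.31620, 0.13483×(-2.00373)=-0.27017.
Sum = -1.30808, so H' = 1.308.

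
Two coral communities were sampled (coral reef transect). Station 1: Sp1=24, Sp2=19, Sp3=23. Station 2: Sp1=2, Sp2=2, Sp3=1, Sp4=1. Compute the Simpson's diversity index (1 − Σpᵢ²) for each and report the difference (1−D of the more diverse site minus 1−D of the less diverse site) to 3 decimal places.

Station 1: N=66, proportions 0.36364, 0.28788, 0.34848, giving 1−D = 0.66345 (working shown to 5 dp, full precision carried).
Station 2: N=6, proportions 0.33333, 0.33333, 0.16667, 0.16667, giving 1−D = 0.72222.
Difference = |0.66345 − 0.72222| = 0.05877, i.e. 0.059 to 3 decimal places.

0.059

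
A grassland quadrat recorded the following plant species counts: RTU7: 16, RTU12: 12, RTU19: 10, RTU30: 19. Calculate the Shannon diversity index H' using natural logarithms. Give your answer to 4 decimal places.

1.3562

Total N = 16+12+10+19 = 57, so the proportions are 0.280702, 0.210526, 0.175439, 0.333333 (working shown to 6 dp, full precision carried).
Each pᵢ ln pᵢ term: 0.280702×(-1.270463)=-0.356621, 0.210526×(-1.558145)=-0.328030, 0.175439×(-1.740466)=-0.305345, 0.333333×(-1.098612)=-0.366204.
Sum = -1.356201, so H' = 1.3562.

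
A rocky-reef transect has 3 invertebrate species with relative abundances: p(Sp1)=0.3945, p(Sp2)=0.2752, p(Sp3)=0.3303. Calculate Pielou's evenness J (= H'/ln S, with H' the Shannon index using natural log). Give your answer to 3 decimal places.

0.990

H' = −Σ pᵢ ln pᵢ = −((-0.36694) + (-0.35508) + (-0.36589)) = 1.08791 (working shown to 5 dp, full precision carried).
With S = 3 species, ln S = 1.09861, so J = 1.08791/1.09861 = 0.99026, i.e. 0.990 to 3 decimal places.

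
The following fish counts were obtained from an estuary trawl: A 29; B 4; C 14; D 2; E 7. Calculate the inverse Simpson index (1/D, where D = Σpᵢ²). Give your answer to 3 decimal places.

2.835

Total N = 29+4+14+2+7 = 56, so the proportions are 0.517857, 0.071429, 0.25, 0.035714, 0.125 (working shown to 6 dp, full precision carried).
D = 0.517857² + 0.071429² + 0.25² + 0.035714² + 0.125² = 0.268176 + 0.005102 + 0.062500 + 0.001276 + 0.015625 = 0.352679.
So 1/D = 2.83544, i.e. 2.835 to 3 decimal places.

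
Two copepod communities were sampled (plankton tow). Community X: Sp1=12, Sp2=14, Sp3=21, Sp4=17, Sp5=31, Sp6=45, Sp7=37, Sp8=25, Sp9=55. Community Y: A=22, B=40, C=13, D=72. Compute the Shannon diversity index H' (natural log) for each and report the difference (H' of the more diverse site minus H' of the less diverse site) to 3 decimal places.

0.879

Community X: N=257, proportions 0.04669, 0.05447, 0.08171, 0.06615, 0.12062, 0.1751, 0.14397, 0.09728, 0.21401, giving H' = 2.08177 (working shown to 5 dp, full precision carried).
Community Y: N=147, proportions 0.14966, 0.27211, 0.08844, 0.4898, giving H' = 1.20253.
Difference = |2.08177 − 1.20253| = 0.87924, i.e. 0.879 to 3 decimal places.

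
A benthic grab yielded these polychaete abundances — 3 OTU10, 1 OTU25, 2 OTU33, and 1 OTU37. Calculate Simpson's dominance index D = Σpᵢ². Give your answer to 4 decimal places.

0.3061

Total N = 3+1+2+1 = 7, so the proportions are 0.428571, 0.142857, 0.285714, 0.142857 (working shown to 6 dp, full precision carried).
D = 0.428571² + 0.142857² + 0.285714² + 0.142857² = 0.183673 + 0.020408 + 0.081633 + 0.020408 = 0.306122.
To 4 decimal places, D = 0.3061.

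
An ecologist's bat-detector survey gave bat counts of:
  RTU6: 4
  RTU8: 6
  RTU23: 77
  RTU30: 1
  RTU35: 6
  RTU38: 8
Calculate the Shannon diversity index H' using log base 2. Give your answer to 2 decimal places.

1.32

Total N = 4+6+77+1+6+8 = 102, so the proportions are 0.0392, 0.0588, 0.7549, 0.0098, 0.0588, 0.0784 (working shown to 4 dp, full precision carried).
Each pᵢ log₂ pᵢ term: 0.0392×(-4.6724)=-0.1832, 0.0588×(-4.0875)=-0.2404, 0.7549×(-0.4056)=-0.3062, 0.0098×(-6.6724)=-0.0654, 0.0588×(-4.0875)=-0.2404, 0.0784×(-3.6724)=-0.2880.
Sum = -1.3238, so H' = 1.32.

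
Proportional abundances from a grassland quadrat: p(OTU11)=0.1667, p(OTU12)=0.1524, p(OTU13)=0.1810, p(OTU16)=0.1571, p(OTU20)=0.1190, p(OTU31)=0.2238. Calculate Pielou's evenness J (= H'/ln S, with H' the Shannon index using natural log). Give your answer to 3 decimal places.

H' = −Σ pᵢ ln pᵢ = −((-0.29865) + (-0.28670) + (-0.30938) + (-0.29077) + (-0.25331) + (-0.33503)) = 1.77384 (working shown to 5 dp, full precision carried).
With S = 6 species, ln S = 1.79176, so J = 1.77384/1.79176 = 0.99000, i.e. 0.990 to 3 decimal places.

0.990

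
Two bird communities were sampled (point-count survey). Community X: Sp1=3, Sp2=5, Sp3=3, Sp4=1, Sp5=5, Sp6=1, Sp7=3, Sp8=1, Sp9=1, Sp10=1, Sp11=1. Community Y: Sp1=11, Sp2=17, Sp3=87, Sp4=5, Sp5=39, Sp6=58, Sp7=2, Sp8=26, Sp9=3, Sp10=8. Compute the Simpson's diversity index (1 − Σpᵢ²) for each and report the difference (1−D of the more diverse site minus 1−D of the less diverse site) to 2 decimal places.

0.08

Community X: N=25, proportions 0.12, 0.2, 0.12, 0.04, 0.2, 0.04, 0.12, 0.04, 0.04, 0.04, 0.04, giving 1−D = 0.8672 (working shown to 4 dp, full precision carried).
Community Y: N=256, proportions 0.043, 0.0664, 0.3398, 0.0195, 0.1523, 0.2266, 0.0078, 0.1016, 0.0117, 0.0312, giving 1−D = 0.7918.
Difference = |0.8672 − 0.7918| = 0.0754, i.e. 0.08 to 2 decimal places.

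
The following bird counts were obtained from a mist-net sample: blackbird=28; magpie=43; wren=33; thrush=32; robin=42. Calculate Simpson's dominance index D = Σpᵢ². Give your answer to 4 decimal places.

0.2055

Total N = 28+43+33+32+42 = 178, so the proportions are 0.157303, 0.241573, 0.185393, 0.179775, 0.235955 (working shown to 6 dp, full precision carried).
D = 0.157303² + 0.241573² + 0.185393² + 0.179775² + 0.235955² = 0.024744 + 0.058358 + 0.034371 + 0.032319 + 0.055675 = 0.205466.
To 4 decimal places, D = 0.2055.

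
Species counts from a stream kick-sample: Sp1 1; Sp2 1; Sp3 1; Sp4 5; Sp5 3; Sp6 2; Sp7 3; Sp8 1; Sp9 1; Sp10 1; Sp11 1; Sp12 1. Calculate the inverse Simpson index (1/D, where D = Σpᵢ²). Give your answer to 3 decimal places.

Total N = 1+1+1+5+3+2+3+1+1+1+1+1 = 21, so the proportions are 0.047619, 0.047619, 0.047619, 0.2380952, 0.1428571, 0.0952381, 0.1428571, 0.047619, 0.047619, 0.047619, 0.047619, 0.047619 (working shown to 7 dp, full precision carried).
D = 0.047619² + 0.047619² + 0.047619² + 0.2380952² + 0.1428571² + 0.0952381² + 0.1428571² + 0.047619² + 0.047619² + 0.047619² + 0.047619² + 0.047619² = 0.0022676 + 0.0022676 + 0.0022676 + 0.0566893 + 0.0204082 + 0.0090703 + 0.0204082 + 0.0022676 + 0.0022676 + 0.0022676 + 0.0022676 + 0.0022676 = 0.1247166.
So 1/D = 8.01818, i.e. 8.018 to 3 decimal places.

8.018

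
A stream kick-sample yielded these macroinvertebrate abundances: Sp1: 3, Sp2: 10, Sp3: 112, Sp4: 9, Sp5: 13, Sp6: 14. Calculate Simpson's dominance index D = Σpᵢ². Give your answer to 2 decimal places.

0.51

Total N = 3+10+112+9+13+14 = 161, so the proportions are 0.0186, 0.0621, 0.6957, 0.0559, 0.0807, 0.087 (working shown to 4 dp, full precision carried).
D = 0.0186² + 0.0621² + 0.6957² + 0.0559² + 0.0807² + 0.087² = 0.0003 + 0.0039 + 0.4839 + 0.0031 + 0.0065 + 0.0076 = 0.5053.
To 2 decimal places, D = 0.51.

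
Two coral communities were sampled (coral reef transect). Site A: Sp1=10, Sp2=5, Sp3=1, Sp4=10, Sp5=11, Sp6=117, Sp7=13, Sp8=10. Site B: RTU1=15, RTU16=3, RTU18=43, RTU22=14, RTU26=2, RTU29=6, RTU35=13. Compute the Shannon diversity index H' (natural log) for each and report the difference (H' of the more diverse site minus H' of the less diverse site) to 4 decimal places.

Site A: N=177, proportions 0.05649718, 0.02824859, 0.00564972, 0.05649718, 0.06214689, 0.66101695, 0.07344633, 0.05649718, giving H' = 1.25513119 (working shown to 8 dp, full precision carried).
Site B: N=96, proportions 0.15625, 0.03125, 0.44791667, 0.14583333, 0.02083333, 0.0625, 0.13541667, giving H' = 1.56355454.
Difference = |1.25513119 − 1.56355454| = 0.30842335, i.e. 0.3084 to 4 decimal places.

0.3084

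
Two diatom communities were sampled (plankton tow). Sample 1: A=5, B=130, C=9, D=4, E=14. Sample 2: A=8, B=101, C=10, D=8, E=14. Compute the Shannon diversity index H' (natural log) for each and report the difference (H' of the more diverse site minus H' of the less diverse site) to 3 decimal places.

0.234

Sample 1: N=162, proportions 0.03086, 0.80247, 0.05556, 0.02469, 0.08642, giving H' = 0.74751 (working shown to 5 dp, full precision carried).
Sample 2: N=141, proportions 0.05674, 0.71631, 0.07092, 0.05674, 0.09929, giving H' = 0.98159.
Difference = |0.74751 − 0.98159| = 0.23408, i.e. 0.234 to 3 decimal places.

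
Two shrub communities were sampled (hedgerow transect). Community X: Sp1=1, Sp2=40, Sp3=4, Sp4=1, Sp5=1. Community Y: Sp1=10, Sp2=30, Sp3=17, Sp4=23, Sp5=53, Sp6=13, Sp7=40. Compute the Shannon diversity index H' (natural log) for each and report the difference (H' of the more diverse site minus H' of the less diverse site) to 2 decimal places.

1.21

Community X: N=47, proportions 0.0213, 0.8511, 0.0851, 0.0213, 0.0213, giving H' = 0.5927 (working shown to 4 dp, full precision carried).
Community Y: N=186, proportions 0.0538, 0.1613, 0.0914, 0.1237, 0.2849, 0.0699, 0.2151, giving H' = 1.8028.
Difference = |0.5927 − 1.8028| = 1.2101, i.e. 1.21 to 2 decimal places.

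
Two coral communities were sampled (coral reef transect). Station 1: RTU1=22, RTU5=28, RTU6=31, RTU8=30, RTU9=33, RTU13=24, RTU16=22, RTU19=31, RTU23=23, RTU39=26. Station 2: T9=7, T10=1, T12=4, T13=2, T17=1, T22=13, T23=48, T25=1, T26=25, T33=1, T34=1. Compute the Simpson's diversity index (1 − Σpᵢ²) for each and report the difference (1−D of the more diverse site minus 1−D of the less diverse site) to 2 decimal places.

Station 1: N=270, proportions 0.0815, 0.1037, 0.1148, 0.1111, 0.1222, 0.0889, 0.0815, 0.1148, 0.0852, 0.0963, giving 1−D = 0.8979 (working shown to 4 dp, full precision carried).
Station 2: N=104, proportions 0.0673, 0.0096, 0.0385, 0.0192, 0.0096, 0.125, 0.4615, 0.0096, 0.2404, 0.0096, 0.0096, giving 1−D = 0.7067.
Difference = |0.8979 − 0.7067| = 0.1912, i.e. 0.19 to 2 decimal places.

0.19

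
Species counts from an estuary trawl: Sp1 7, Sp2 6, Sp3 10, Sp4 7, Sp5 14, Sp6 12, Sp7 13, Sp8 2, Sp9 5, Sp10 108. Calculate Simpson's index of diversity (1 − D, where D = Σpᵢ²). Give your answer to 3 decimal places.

Total N = 7+6+10+7+14+12+13+2+5+108 = 184, so the proportions are 0.03804, 0.03261, 0.05435, 0.03804, 0.07609, 0.06522, 0.07065, 0.01087, 0.02717, 0.58696 (working shown to 5 dp, full precision carried).
D = 0.03804² + 0.03261² + 0.05435² + 0.03804² + 0.07609² + 0.06522² + 0.07065² + 0.01087² + 0.02717² + 0.58696² = 0.00145 + 0.00106 + 0.00295 + 0.00145 + 0.00579 + 0.00425 + 0.00499 + 0.00012 + 0.00074 + 0.34452 = 0.36732.
So 1 − D = 0.63268, i.e. 0.633 to 3 decimal places.

0.633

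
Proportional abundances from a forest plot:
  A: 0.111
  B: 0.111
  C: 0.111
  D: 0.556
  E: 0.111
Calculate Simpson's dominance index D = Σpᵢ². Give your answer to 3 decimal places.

D = 0.111² + 0.111² + 0.111² + 0.556² + 0.111² = 0.01232 + 0.01232 + 0.01232 + 0.30914 + 0.01232 = 0.35842 (working shown to 5 dp, full precision carried).
To 3 decimal places, D = 0.358.

0.358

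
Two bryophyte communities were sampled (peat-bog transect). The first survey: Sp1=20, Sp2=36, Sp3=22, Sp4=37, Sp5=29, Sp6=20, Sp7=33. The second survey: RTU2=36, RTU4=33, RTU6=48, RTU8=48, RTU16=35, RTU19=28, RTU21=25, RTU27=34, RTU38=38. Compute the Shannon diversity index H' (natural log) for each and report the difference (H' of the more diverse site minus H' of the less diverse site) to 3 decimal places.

0.261

The first survey: N=197, proportions 0.10152, 0.18274, 0.11168, 0.18782, 0.14721, 0.10152, 0.16751, giving H' = 1.91529 (working shown to 5 dp, full precision carried).
The second survey: N=325, proportions 0.11077, 0.10154, 0.14769, 0.14769, 0.10769, 0.08615, 0.07692, 0.10462, 0.11692, giving H' = 2.17656.
Difference = |1.91529 − 2.17656| = 0.26127, i.e. 0.261 to 3 decimal places.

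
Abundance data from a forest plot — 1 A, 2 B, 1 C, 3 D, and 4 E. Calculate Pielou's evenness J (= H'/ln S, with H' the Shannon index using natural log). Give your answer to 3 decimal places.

0.912

Total N = 1+2+1+3+4 = 11, so the proportions are 0.09091, 0.18182, 0.09091, 0.27273, 0.36364 (working shown to 5 dp, full precision carried).
H' = −Σ pᵢ ln pᵢ = −((-0.21799) + (-0.30995) + (-0.21799) + (-0.35435) + (-0.36785)) = 1.46814.
With S = 5 species, ln S = 1.60944, so J = 1.46814/1.60944 = 0.91221, i.e. 0.912 to 3 decimal places.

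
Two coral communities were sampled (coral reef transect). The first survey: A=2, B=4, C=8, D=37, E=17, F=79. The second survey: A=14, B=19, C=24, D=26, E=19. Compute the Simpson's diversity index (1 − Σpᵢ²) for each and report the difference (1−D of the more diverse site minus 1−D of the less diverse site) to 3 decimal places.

0.161

The first survey: N=147, proportions 0.01361, 0.02721, 0.05442, 0.2517, 0.11565, 0.53741, giving 1−D = 0.63057 (working shown to 5 dp, full precision carried).
The second survey: N=102, proportions 0.13725, 0.18627, 0.23529, 0.2549, 0.18627, giving 1−D = 0.79143.
Difference = |0.63057 − 0.79143| = 0.16086, i.e. 0.161 to 3 decimal places.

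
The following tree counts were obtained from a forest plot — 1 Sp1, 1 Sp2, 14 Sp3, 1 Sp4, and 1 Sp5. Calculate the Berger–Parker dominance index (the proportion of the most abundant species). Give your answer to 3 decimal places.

Total N = 1+1+14+1+1 = 18, so the proportions are 0.05556, 0.05556, 0.77778, 0.05556, 0.05556 (working shown to 5 dp, full precision carried).
The largest proportion is 0.77778, i.e. d = 0.778 to 3 decimal places.

0.778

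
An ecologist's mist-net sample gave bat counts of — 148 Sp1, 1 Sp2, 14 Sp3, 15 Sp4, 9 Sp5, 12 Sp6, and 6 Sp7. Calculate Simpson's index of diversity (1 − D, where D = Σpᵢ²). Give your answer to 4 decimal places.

0.4625

Total N = 148+1+14+15+9+12+6 = 205, so the proportions are 0.721951, 0.004878, 0.068293, 0.073171, 0.043902, 0.058537, 0.029268 (working shown to 6 dp, full precision carried).
D = 0.721951² + 0.004878² + 0.068293² + 0.073171² + 0.043902² + 0.058537² + 0.029268² = 0.521214 + 0.000024 + 0.004664 + 0.005354 + 0.001927 + 0.003427 + 0.000857 = 0.537466.
So 1 − D = 0.462534, i.e. 0.4625 to 4 decimal places.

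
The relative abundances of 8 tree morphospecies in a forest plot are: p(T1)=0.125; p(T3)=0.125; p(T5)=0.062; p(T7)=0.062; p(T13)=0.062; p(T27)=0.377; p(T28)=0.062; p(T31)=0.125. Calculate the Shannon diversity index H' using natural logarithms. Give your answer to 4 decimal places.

Each pᵢ ln pᵢ term (working shown to 7 dp, full precision carried): 0.125×(-2.0794415)=-0.2599302, 0.125×(-2.0794415)=-0.2599302, 0.062×(-2.7806209)=-0.1723985, 0.062×(-2.7806209)=-0.1723985, 0.062×(-2.7806209)=-0.1723985, 0.377×(-0.9755101)=-0.3677673, 0.062×(-2.7806209)=-0.1723985, 0.125×(-2.0794415)=-0.2599302.
Sum = -1.8371519, so H' = 1.8372.

1.8372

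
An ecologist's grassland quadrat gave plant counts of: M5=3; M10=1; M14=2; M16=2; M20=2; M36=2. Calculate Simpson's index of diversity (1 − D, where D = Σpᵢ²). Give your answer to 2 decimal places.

0.82

Total N = 3+1+2+2+2+2 = 12, so the proportions are 0.25, 0.0833, 0.1667, 0.1667, 0.1667, 0.1667 (working shown to 4 dp, full precision carried).
D = 0.25² + 0.0833² + 0.1667² + 0.1667² + 0.1667² + 0.1667² = 0.0625 + 0.0069 + 0.0278 + 0.0278 + 0.0278 + 0.0278 = 0.1806.
So 1 − D = 0.8194, i.e. 0.82 to 2 decimal places.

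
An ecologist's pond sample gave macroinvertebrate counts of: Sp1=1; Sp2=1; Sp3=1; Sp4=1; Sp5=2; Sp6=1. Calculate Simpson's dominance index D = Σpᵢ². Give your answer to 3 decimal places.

Total N = 1+1+1+1+2+1 = 7, so the proportions are 0.14286, 0.14286, 0.14286, 0.14286, 0.28571, 0.14286 (working shown to 5 dp, full precision carried).
D = 0.14286² + 0.14286² + 0.14286² + 0.14286² + 0.28571² + 0.14286² = 0.02041 + 0.02041 + 0.02041 + 0.02041 + 0.08163 + 0.02041 = 0.18367.
To 3 decimal places, D = 0.184.

0.184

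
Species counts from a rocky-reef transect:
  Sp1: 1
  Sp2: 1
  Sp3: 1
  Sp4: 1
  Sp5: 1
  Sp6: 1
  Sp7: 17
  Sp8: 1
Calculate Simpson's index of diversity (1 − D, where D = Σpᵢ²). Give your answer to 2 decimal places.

0.49

Total N = 1+1+1+1+1+1+17+1 = 24, so the proportions are 0.0417, 0.0417, 0.0417, 0.0417, 0.0417, 0.0417, 0.7083, 0.0417 (working shown to 4 dp, full precision carried).
D = 0.0417² + 0.0417² + 0.0417² + 0.0417² + 0.0417² + 0.0417² + 0.7083² + 0.0417² = 0.0017 + 0.0017 + 0.0017 + 0.0017 + 0.0017 + 0.0017 + 0.5017 + 0.0017 = 0.5139.
So 1 − D = 0.4861, i.e. 0.49 to 2 decimal places.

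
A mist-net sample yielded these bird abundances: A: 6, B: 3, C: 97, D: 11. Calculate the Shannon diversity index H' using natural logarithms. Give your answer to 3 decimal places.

Total N = 6+3+97+11 = 117, so the proportions are 0.05128, 0.02564, 0.82906, 0.09402 (working shown to 5 dp, full precision carried).
Each pᵢ ln pᵢ term: 0.05128×(-2.97041)=-0.15233, 0.02564×(-3.66356)=-0.09394, 0.82906×(-0.18746)=-0.15542, 0.09402×(-2.36428)=-0.22228.
Sum = -0.62397, so H' = 0.624.

0.624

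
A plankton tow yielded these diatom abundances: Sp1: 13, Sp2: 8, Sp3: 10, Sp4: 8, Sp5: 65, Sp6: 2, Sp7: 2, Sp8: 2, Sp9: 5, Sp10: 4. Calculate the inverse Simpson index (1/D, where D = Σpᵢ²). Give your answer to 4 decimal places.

3.0291

Total N = 13+8+10+8+65+2+2+2+5+4 = 119, so the proportions are 0.1092437, 0.0672269, 0.0840336, 0.0672269, 0.5462185, 0.0168067, 0.0168067, 0.0168067, 0.0420168, 0.0336134 (working shown to 7 dp, full precision carried).
D = 0.1092437² + 0.0672269² + 0.0840336² + 0.0672269² + 0.5462185² + 0.0168067² + 0.0168067² + 0.0168067² + 0.0420168² + 0.0336134² = 0.0119342 + 0.0045195 + 0.0070616 + 0.0045195 + 0.2983546 + 0.0002825 + 0.0002825 + 0.0002825 + 0.0017654 + 0.0011299 = 0.3301321.
So 1/D = 3.029091, i.e. 3.0291 to 4 decimal places.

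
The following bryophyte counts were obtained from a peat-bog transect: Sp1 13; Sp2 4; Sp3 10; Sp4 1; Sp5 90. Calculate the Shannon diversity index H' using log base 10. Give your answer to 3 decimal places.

Total N = 13+4+10+1+90 = 118, so the proportions are 0.11017, 0.0339, 0.08475, 0.00847, 0.76271 (working shown to 5 dp, full precision carried).
Each pᵢ log₁₀ pᵢ term: 0.11017×(-0.95794)=-0.10554, 0.0339×(-1.46982)=-0.04982, 0.08475×(-1.07188)=-0.09084, 0.00847×(-2.07188)=-0.01756, 0.76271×(-0.11764)=-0.08973.
Sum = -0.35348, so H' = 0.353.

0.353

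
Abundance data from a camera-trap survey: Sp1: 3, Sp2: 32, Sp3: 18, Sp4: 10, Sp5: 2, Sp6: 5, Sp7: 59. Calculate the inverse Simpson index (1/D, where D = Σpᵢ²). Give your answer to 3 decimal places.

3.350

Total N = 3+32+18+10+2+5+59 = 129, so the proportions are 0.0232558, 0.248062, 0.1395349, 0.0775194, 0.0155039, 0.0387597, 0.4573643 (working shown to 7 dp, full precision carried).
D = 0.0232558² + 0.248062² + 0.1395349² + 0.0775194² + 0.0155039² + 0.0387597² + 0.4573643² = 0.0005408 + 0.0615348 + 0.0194700 + 0.0060093 + 0.0002404 + 0.0015023 + 0.2091821 = 0.2984797.
So 1/D = 3.35031, i.e. 3.350 to 3 decimal places.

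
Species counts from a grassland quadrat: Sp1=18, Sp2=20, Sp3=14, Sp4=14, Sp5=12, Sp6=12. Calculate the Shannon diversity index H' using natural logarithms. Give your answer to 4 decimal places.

Total N = 18+20+14+14+12+12 = 90, so the proportions are 0.2, 0.222222, 0.155556, 0.155556, 0.133333, 0.133333 (working shown to 6 dp, full precision carried).
Each pᵢ ln pᵢ term: 0.2×(-1.609438)=-0.321888, 0.222222×(-1.504077)=-0.334239, 0.155556×(-1.860752)=-0.289450, 0.155556×(-1.860752)=-0.289450, 0.133333×(-2.014903)=-0.268654, 0.133333×(-2.014903)=-0.268654.
Sum = -1.772335, so H' = 1.7723.

1.7723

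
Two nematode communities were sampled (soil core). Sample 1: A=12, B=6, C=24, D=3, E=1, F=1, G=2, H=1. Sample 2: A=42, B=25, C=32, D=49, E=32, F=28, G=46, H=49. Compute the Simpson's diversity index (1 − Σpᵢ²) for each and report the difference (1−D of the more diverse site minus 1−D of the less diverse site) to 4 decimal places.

0.1766

Sample 1: N=50, proportions 0.24, 0.12, 0.48, 0.06, 0.02, 0.02, 0.04, 0.02, giving 1−D = 0.691200 (working shown to 6 dp, full precision carried).
Sample 2: N=303, proportions 0.138614, 0.082508, 0.105611, 0.161716, 0.105611, 0.092409, 0.151815, 0.161716, giving 1−D = 0.867780.
Difference = |0.691200 − 0.867780| = 0.176580, i.e. 0.1766 to 4 decimal places.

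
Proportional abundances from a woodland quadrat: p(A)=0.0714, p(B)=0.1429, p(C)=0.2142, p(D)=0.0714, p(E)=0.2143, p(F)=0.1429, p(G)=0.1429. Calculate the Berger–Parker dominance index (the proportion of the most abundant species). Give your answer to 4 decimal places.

0.2143

The largest proportion is 0.2143, i.e. d = 0.2143 to 4 decimal places.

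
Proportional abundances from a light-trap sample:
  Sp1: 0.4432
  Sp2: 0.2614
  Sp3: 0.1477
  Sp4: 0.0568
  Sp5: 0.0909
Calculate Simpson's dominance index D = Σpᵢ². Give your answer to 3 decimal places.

D = 0.4432² + 0.2614² + 0.1477² + 0.0568² + 0.0909² = 0.19643 + 0.06833 + 0.02182 + 0.00323 + 0.00826 = 0.29806 (working shown to 5 dp, full precision carried).
To 3 decimal places, D = 0.298.

0.298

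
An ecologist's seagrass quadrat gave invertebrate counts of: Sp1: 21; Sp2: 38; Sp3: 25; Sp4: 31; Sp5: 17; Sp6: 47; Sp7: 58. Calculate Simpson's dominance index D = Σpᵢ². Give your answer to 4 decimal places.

0.1662

Total N = 21+38+25+31+17+47+58 = 237, so the proportions are 0.088608, 0.160338, 0.105485, 0.130802, 0.07173, 0.198312, 0.244726 (working shown to 6 dp, full precision carried).
D = 0.088608² + 0.160338² + 0.105485² + 0.130802² + 0.07173² + 0.198312² + 0.244726² = 0.007851 + 0.025708 + 0.011127 + 0.017109 + 0.005145 + 0.039328 + 0.059891 = 0.166159.
To 4 decimal places, D = 0.1662.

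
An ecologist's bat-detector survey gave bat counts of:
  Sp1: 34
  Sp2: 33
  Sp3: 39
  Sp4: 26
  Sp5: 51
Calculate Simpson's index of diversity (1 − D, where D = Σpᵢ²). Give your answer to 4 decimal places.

0.7897

Total N = 34+33+39+26+51 = 183, so the proportions are 0.185792, 0.180328, 0.213115, 0.142077, 0.278689 (working shown to 6 dp, full precision carried).
D = 0.185792² + 0.180328² + 0.213115² + 0.142077² + 0.278689² = 0.034519 + 0.032518 + 0.045418 + 0.020186 + 0.077667 = 0.210308.
So 1 − D = 0.789692, i.e. 0.7897 to 4 decimal places.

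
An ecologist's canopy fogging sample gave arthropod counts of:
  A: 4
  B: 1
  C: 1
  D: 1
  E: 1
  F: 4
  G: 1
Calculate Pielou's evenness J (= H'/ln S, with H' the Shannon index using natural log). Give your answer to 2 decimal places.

0.88

Total N = 4+1+1+1+1+4+1 = 13, so the proportions are 0.3077, 0.0769, 0.0769, 0.0769, 0.0769, 0.3077, 0.0769 (working shown to 4 dp, full precision carried).
H' = −Σ pᵢ ln pᵢ = −((-0.3627) + (-0.1973) + (-0.1973) + (-0.1973) + (-0.1973) + (-0.3627) + (-0.1973)) = 1.7118.
With S = 7 species, ln S = 1.9459, so J = 1.7118/1.9459 = 0.8797, i.e. 0.88 to 2 decimal places.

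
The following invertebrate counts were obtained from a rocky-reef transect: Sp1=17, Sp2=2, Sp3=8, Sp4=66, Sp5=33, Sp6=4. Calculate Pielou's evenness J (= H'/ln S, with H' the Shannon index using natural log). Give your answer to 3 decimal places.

Total N = 17+2+8+66+33+4 = 130, so the proportions are 0.13077, 0.01538, 0.06154, 0.50769, 0.25385, 0.03077 (working shown to 5 dp, full precision carried).
H' = −Σ pᵢ ln pᵢ = −((-0.26603) + (-0.06422) + (-0.17157) + (-0.34415) + (-0.34803) + (-0.10712)) = 1.30112.
With S = 6 species, ln S = 1.79176, so J = 1.30112/1.79176 = 0.72617, i.e. 0.726 to 3 decimal places.

0.726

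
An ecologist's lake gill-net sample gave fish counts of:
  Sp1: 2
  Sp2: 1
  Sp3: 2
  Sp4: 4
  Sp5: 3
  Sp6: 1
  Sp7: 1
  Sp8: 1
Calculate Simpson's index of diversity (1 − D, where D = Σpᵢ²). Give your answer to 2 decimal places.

Total N = 2+1+2+4+3+1+1+1 = 15, so the proportions are 0.1333, 0.0667, 0.1333, 0.2667, 0.2, 0.0667, 0.0667, 0.0667 (working shown to 4 dp, full precision carried).
D = 0.1333² + 0.0667² + 0.1333² + 0.2667² + 0.2² + 0.0667² + 0.0667² + 0.0667² = 0.0178 + 0.0044 + 0.0178 + 0.0711 + 0.0400 + 0.0044 + 0.0044 + 0.0044 = 0.1644.
So 1 − D = 0.8356, i.e. 0.84 to 2 decimal places.

0.84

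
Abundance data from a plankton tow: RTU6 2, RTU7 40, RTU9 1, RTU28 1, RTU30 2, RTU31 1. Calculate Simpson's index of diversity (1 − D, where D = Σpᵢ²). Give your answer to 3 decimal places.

0.271

Total N = 2+40+1+1+2+1 = 47, so the proportions are 0.04255, 0.85106, 0.02128, 0.02128, 0.04255, 0.02128 (working shown to 5 dp, full precision carried).
D = 0.04255² + 0.85106² + 0.02128² + 0.02128² + 0.04255² + 0.02128² = 0.00181 + 0.72431 + 0.00045 + 0.00045 + 0.00181 + 0.00045 = 0.72929.
So 1 − D = 0.27071, i.e. 0.271 to 3 decimal places.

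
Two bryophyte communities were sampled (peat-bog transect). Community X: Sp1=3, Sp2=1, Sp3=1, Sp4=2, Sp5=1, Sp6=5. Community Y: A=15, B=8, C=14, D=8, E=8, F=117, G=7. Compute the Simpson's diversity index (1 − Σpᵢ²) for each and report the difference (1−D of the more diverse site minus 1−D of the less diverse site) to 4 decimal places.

0.2155

Community X: N=13, proportions 0.230769, 0.076923, 0.076923, 0.153846, 0.076923, 0.384615, giving 1−D = 0.757396 (working shown to 6 dp, full precision carried).
Community Y: N=177, proportions 0.084746, 0.045198, 0.079096, 0.045198, 0.045198, 0.661017, 0.039548, giving 1−D = 0.541926.
Difference = |0.757396 − 0.541926| = 0.215470, i.e. 0.2155 to 4 decimal places.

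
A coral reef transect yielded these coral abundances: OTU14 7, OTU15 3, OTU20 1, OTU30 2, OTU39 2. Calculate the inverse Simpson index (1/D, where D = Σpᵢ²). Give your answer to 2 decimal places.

Total N = 7+3+1+2+2 = 15, so the proportions are 0.466667, 0.2, 0.066667, 0.133333, 0.133333 (working shown to 6 dp, full precision carried).
D = 0.466667² + 0.2² + 0.066667² + 0.133333² + 0.133333² = 0.217778 + 0.040000 + 0.004444 + 0.017778 + 0.017778 = 0.297778.
So 1/D = 3.3582, i.e. 3.36 to 2 decimal places.

3.36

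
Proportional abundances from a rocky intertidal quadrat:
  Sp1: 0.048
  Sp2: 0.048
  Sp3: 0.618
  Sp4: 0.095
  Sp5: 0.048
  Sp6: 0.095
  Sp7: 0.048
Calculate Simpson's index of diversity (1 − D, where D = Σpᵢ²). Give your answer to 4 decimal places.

0.5908

D = 0.048² + 0.048² + 0.618² + 0.095² + 0.048² + 0.095² + 0.048² = 0.002304 + 0.002304 + 0.381924 + 0.009025 + 0.002304 + 0.009025 + 0.002304 = 0.409190 (working shown to 6 dp, full precision carried).
So 1 − D = 0.590810, i.e. 0.5908 to 4 decimal places.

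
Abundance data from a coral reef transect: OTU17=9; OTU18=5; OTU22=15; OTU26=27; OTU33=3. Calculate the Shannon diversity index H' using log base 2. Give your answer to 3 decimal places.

1.952

Total N = 9+5+15+27+3 = 59, so the proportions are 0.15254, 0.08475, 0.25424, 0.45763, 0.05085 (working shown to 5 dp, full precision carried).
Each pᵢ log₂ pᵢ term: 0.15254×(-2.71272)=-0.41380, 0.08475×(-3.56071)=-0.30176, 0.25424×(-1.97575)=-0.50231, 0.45763×(-1.12776)=-0.51609, 0.05085×(-4.29768)=-0.21853.
Sum = -1.95249, so H' = 1.952.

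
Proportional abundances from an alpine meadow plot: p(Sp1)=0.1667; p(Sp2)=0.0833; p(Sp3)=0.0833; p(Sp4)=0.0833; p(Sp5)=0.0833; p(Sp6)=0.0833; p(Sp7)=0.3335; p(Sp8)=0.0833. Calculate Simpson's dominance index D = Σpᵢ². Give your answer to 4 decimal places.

0.1806

D = 0.1667² + 0.0833² + 0.0833² + 0.0833² + 0.0833² + 0.0833² + 0.3335² + 0.0833² = 0.027789 + 0.006939 + 0.006939 + 0.006939 + 0.006939 + 0.006939 + 0.111222 + 0.006939 = 0.180644 (working shown to 6 dp, full precision carried).
To 4 decimal places, D = 0.1806.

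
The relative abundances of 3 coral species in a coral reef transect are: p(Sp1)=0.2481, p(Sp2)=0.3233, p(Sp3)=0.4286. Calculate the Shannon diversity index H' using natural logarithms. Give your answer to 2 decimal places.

1.07

Each pᵢ ln pᵢ term (working shown to 4 dp, full precision carried): 0.2481×(-1.3939)=-0.3458, 0.3233×(-1.1292)=-0.3651, 0.4286×(-0.8472)=-0.3631.
Sum = -1.0740, so H' = 1.07.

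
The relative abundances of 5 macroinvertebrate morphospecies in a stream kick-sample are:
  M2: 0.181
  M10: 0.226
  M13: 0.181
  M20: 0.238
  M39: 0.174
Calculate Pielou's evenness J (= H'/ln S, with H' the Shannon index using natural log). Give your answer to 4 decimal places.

H' = −Σ pᵢ ln pᵢ = −((-0.309376) + (-0.336112) + (-0.309376) + (-0.341645) + (-0.304274)) = 1.600782 (working shown to 6 dp, full precision carried).
With S = 5 species, ln S = 1.609438, so J = 1.600782/1.609438 = 0.994622, i.e. 0.9946 to 4 decimal places.

0.9946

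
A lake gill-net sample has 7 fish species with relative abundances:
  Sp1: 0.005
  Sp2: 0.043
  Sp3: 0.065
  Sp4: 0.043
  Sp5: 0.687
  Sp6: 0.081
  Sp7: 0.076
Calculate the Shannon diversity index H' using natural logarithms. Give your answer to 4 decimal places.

1.1321

Each pᵢ ln pᵢ term (working shown to 6 dp, full precision carried): 0.005×(-5.298317)=-0.026492, 0.043×(-3.146555)=-0.135302, 0.065×(-2.733368)=-0.177669, 0.043×(-3.146555)=-0.135302, 0.687×(-0.375421)=-0.257914, 0.081×(-2.513306)=-0.203578, 0.076×(-2.577022)=-0.195854.
Sum = -1.132110, so H' = 1.1321.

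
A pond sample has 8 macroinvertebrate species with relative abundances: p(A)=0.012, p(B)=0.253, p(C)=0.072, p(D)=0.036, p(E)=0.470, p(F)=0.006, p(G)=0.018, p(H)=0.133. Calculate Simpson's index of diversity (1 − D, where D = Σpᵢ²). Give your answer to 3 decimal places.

D = 0.012² + 0.253² + 0.072² + 0.036² + 0.47² + 0.006² + 0.018² + 0.133² = 0.00014 + 0.06401 + 0.00518 + 0.00130 + 0.22090 + 0.00004 + 0.00032 + 0.01769 = 0.30958 (working shown to 5 dp, full precision carried).
So 1 − D = 0.69042, i.e. 0.690 to 3 decimal places.

0.690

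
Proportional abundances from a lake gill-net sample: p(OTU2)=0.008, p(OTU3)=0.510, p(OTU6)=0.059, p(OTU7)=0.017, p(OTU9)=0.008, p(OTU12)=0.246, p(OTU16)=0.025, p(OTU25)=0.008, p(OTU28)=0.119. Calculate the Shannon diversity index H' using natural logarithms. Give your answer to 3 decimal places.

Each pᵢ ln pᵢ term (working shown to 5 dp, full precision carried): 0.008×(-4.82831)=-0.03863, 0.51×(-0.67334)=-0.34341, 0.059×(-2.83022)=-0.16698, 0.017×(-4.07454)=-0.06927, 0.008×(-4.82831)=-0.03863, 0.246×(-1.40242)=-0.34500, 0.025×(-3.68888)=-0.09222, 0.008×(-4.82831)=-0.03863, 0.119×(-2.12863)=-0.25331.
Sum = -1.38606, so H' = 1.386.

1.386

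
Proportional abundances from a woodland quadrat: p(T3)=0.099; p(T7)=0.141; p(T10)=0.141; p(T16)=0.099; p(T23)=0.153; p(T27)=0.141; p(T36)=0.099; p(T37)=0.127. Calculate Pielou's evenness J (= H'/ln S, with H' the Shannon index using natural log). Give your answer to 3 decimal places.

0.993

H' = −Σ pᵢ ln pᵢ = −((-0.22895) + (-0.27622) + (-0.27622) + (-0.22895) + (-0.28723) + (-0.27622) + (-0.22895) + (-0.26207)) = 2.06481 (working shown to 5 dp, full precision carried).
With S = 8 species, ln S = 2.07944, so J = 2.06481/2.07944 = 0.99296, i.e. 0.993 to 3 decimal places.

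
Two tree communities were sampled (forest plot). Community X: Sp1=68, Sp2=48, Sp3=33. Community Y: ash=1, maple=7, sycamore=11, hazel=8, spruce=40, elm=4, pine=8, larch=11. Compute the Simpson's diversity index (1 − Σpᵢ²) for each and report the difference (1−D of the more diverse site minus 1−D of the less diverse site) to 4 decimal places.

0.1098

Community X: N=149, proportions 0.456376, 0.322148, 0.221477, giving 1−D = 0.638890 (working shown to 6 dp, full precision carried).
Community Y: N=90, proportions 0.011111, 0.077778, 0.122222, 0.088889, 0.444444, 0.044444, 0.088889, 0.122222, giving 1−D = 0.748642.
Difference = |0.638890 − 0.748642| = 0.109752, i.e. 0.1098 to 4 decimal places.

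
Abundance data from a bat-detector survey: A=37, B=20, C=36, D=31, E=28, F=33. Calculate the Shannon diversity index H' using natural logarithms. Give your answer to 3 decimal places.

Total N = 37+20+36+31+28+33 = 185, so the proportions are 0.2, 0.10811, 0.19459, 0.16757, 0.15135, 0.17838 (working shown to 5 dp, full precision carried).
Each pᵢ ln pᵢ term: 0.2×(-1.60944)=-0.32189, 0.10811×(-2.22462)=-0.24050, 0.19459×(-1.63684)=-0.31852, 0.16757×(-1.78637)=-0.29934, 0.15135×(-1.88815)=-0.28577, 0.17838×(-1.72385)=-0.30750.
Sum = -1.77352, so H' = 1.774.

1.774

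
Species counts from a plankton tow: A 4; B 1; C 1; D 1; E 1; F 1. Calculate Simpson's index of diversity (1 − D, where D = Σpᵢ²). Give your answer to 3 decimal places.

Total N = 4+1+1+1+1+1 = 9, so the proportions are 0.44444, 0.11111, 0.11111, 0.11111, 0.11111, 0.11111 (working shown to 5 dp, full precision carried).
D = 0.44444² + 0.11111² + 0.11111² + 0.11111² + 0.11111² + 0.11111² = 0.19753 + 0.01235 + 0.01235 + 0.01235 + 0.01235 + 0.01235 = 0.25926.
So 1 − D = 0.74074, i.e. 0.741 to 3 decimal places.

0.741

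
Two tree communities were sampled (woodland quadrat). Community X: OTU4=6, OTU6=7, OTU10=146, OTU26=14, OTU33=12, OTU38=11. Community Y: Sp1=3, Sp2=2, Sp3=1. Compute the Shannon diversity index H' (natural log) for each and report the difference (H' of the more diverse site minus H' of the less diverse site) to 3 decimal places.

Community X: N=196, proportions 0.03061, 0.03571, 0.7449, 0.07143, 0.06122, 0.05612, giving H' = 0.96627 (working shown to 5 dp, full precision carried).
Community Y: N=6, proportions 0.5, 0.33333, 0.16667, giving H' = 1.01140.
Difference = |0.96627 − 1.01140| = 0.04513, i.e. 0.045 to 3 decimal places.

0.045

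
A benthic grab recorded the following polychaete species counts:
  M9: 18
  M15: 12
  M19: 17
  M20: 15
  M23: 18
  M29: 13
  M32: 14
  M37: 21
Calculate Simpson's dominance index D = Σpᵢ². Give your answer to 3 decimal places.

0.129

Total N = 18+12+17+15+18+13+14+21 = 128, so the proportions are 0.14062, 0.09375, 0.13281, 0.11719, 0.14062, 0.10156, 0.10938, 0.16406 (working shown to 5 dp, full precision carried).
D = 0.14062² + 0.09375² + 0.13281² + 0.11719² + 0.14062² + 0.10156² + 0.10938² + 0.16406² = 0.01978 + 0.00879 + 0.01764 + 0.01373 + 0.01978 + 0.01031 + 0.01196 + 0.02692 = 0.12891.
To 3 decimal places, D = 0.129.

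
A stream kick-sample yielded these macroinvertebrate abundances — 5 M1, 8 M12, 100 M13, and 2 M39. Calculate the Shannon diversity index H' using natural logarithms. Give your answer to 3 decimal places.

Total N = 5+8+100+2 = 115, so the proportions are 0.04348, 0.06957, 0.86957, 0.01739 (working shown to 5 dp, full precision carried).
Each pᵢ ln pᵢ term: 0.04348×(-3.13549)=-0.13633, 0.06957×(-2.66549)=-0.18543, 0.86957×(-0.13976)=-0.12153, 0.01739×(-4.05178)=-0.07047.
Sum = -0.51375, so H' = 0.514.

0.514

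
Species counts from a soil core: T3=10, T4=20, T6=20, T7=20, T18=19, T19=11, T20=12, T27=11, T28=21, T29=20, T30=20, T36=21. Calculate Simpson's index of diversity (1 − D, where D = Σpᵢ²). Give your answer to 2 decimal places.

0.91

Total N = 10+20+20+20+19+11+12+11+21+20+20+21 = 205, so the proportions are 0.0488, 0.0976, 0.0976, 0.0976, 0.0927, 0.0537, 0.0585, 0.0537, 0.1024, 0.0976, 0.0976, 0.1024 (working shown to 4 dp, full precision carried).
D = 0.0488² + 0.0976² + 0.0976² + 0.0976² + 0.0927² + 0.0537² + 0.0585² + 0.0537² + 0.1024² + 0.0976² + 0.0976² + 0.1024² = 0.0024 + 0.0095 + 0.0095 + 0.0095 + 0.0086 + 0.0029 + 0.0034 + 0.0029 + 0.0105 + 0.0095 + 0.0095 + 0.0105 = 0.0887.
So 1 − D = 0.9113, i.e. 0.91 to 2 decimal places.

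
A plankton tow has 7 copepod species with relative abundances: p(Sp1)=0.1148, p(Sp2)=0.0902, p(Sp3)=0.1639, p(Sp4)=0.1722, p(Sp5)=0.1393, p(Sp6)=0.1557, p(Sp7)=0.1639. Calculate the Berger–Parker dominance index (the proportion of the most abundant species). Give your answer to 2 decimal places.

0.17

The largest proportion is 0.1722, i.e. d = 0.17 to 2 decimal places.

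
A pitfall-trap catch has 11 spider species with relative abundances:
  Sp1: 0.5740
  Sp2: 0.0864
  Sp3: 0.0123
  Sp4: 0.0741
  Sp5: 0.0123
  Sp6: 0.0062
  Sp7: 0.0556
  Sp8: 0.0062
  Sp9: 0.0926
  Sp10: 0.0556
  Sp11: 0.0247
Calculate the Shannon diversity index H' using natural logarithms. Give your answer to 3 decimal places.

Each pᵢ ln pᵢ term (working shown to 5 dp, full precision carried): 0.574×(-0.55513)=-0.31864, 0.0864×(-2.44877)=-0.21157, 0.0123×(-4.39816)=-0.05410, 0.0741×(-2.60234)=-0.19283, 0.0123×(-4.39816)=-0.05410, 0.0062×(-5.08321)=-0.03152, 0.0556×(-2.88957)=-0.16066, 0.0062×(-5.08321)=-0.03152, 0.0926×(-2.37947)=-0.22034, 0.0556×(-2.88957)=-0.16066, 0.0247×(-3.70095)=-0.09141.
Sum = -1.52735, so H' = 1.527.

1.527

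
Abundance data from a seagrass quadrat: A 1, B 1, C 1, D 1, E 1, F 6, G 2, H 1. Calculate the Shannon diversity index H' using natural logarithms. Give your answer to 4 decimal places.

1.7721

Total N = 1+1+1+1+1+6+2+1 = 14, so the proportions are 0.071429, 0.071429, 0.071429, 0.071429, 0.071429, 0.428571, 0.142857, 0.071429 (working shown to 6 dp, full precision carried).
Each pᵢ ln pᵢ term: 0.071429×(-2.639057)=-0.188504, 0.071429×(-2.639057)=-0.188504, 0.071429×(-2.639057)=-0.188504, 0.071429×(-2.639057)=-0.188504, 0.071429×(-2.639057)=-0.188504, 0.428571×(-0.847298)=-0.363128, 0.142857×(-1.945910)=-0.277987, 0.071429×(-2.639057)=-0.188504.
Sum = -1.772139, so H' = 1.7721.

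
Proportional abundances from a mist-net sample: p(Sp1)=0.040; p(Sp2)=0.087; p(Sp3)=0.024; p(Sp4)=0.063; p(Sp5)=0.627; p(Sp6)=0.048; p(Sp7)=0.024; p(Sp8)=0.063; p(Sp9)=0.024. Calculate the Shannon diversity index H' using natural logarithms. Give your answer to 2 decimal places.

1.40

Each pᵢ ln pᵢ term (working shown to 4 dp, full precision carried): 0.04×(-3.2189)=-0.1288, 0.087×(-2.4418)=-0.2124, 0.024×(-3.7297)=-0.0895, 0.063×(-2.7646)=-0.1742, 0.627×(-0.4668)=-0.2927, 0.048×(-3.0366)=-0.1458, 0.024×(-3.7297)=-0.0895, 0.063×(-2.7646)=-0.1742, 0.024×(-3.7297)=-0.0895.
Sum = -1.3965, so H' = 1.40.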